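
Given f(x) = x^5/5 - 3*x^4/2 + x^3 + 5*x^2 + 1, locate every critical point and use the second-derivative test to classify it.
f'(x) = x*(x^3 - 6*x^2 + 3*x + 10)

Solve f'(x) = 0:
  Factor: x^4 - 6*x^3 + 3*x^2 + 10*x = x*(x - 5)*(x - 2)*(x + 1) = 0.
  ⇒ x = -1, 0, 2, 5

f''(x) = 4*x^3 - 18*x^2 + 6*x + 10
Second-derivative test at each critical point:
  f''(-1) = -18 < 0 → local maximum
  f''(0) = 10 > 0 → local minimum
  f''(2) = -18 < 0 → local maximum
  f''(5) = 90 > 0 → local minimum

Critical points: x = -1 (local maximum); x = 0 (local minimum); x = 2 (local maximum); x = 5 (local minimum)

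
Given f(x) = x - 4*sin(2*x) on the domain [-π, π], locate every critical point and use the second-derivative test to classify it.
f'(x) = 1 - 8*cos(2*x)

Solve f'(x) = 0 on [-π, π]:
  f'(x) = 0 ⇔ cos(2*x) = 1/8, i.e. 2*x = ±arccos(1/8) + 2nπ; keep the solutions lying in [-π, π].
  ⇒ x = -pi + acos(1/8)/2 ≈ -2.4189, -acos(1/8)/2 ≈ -0.7227, acos(1/8)/2 ≈ 0.7227, pi - acos(1/8)/2 ≈ 2.4189

f''(x) = 16*sin(2*x)
Second-derivative test at each critical point:
  f''(-2.4189) = 15.8745 > 0 → local minimum
  f''(-0.7227) = -15.8745 < 0 → local maximum
  f''(0.7227) = 15.8745 > 0 → local minimum
  f''(2.4189) = -15.8745 < 0 → local maximum

Critical points: x = -pi + acos(1/8)/2 ≈ -2.4189 (local minimum); x = -acos(1/8)/2 ≈ -0.7227 (local maximum); x = acos(1/8)/2 ≈ 0.7227 (local minimum); x = pi - acos(1/8)/2 ≈ 2.4189 (local maximum)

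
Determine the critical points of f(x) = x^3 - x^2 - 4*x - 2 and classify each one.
f'(x) = 3*x^2 - 2*x - 4

Solve f'(x) = 0:
  3*x^2 - 2*x - 4 = 0 has no rational roots; quadratic formula: x = (2 ± √52)/6.
  ⇒ x = 1/3 - sqrt(13)/3 ≈ -0.8685, 1/3 + sqrt(13)/3 ≈ 1.5352

f''(x) = 6*x - 2
Second-derivative test at each critical point:
  f''(-0.8685) = -7.2111 < 0 → local maximum
  f''(1.5352) = 7.2111 > 0 → local minimum

Critical points: x = 1/3 - sqrt(13)/3 ≈ -0.8685 (local maximum); x = 1/3 + sqrt(13)/3 ≈ 1.5352 (local minimum)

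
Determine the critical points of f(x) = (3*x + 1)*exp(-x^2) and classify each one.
f'(x) = (-2*x*(3*x + 1) + 3)*exp(-x^2)

Solve f'(x) = 0:
  f'(x) = (-6*x^2 - 2*x + 3)·exp(-x^2) and exp(-x^2) > 0 for every x, so f'(x) = 0 ⇔ -6*x^2 - 2*x + 3 = 0.
  6*x^2 + 2*x - 3 = 0 has no rational roots; quadratic formula: x = (-2 ± √76)/12.
  ⇒ x = -sqrt(19)/6 - 1/6 ≈ -0.8931, -1/6 + sqrt(19)/6 ≈ 0.5598

f''(x) = 2*(2*x^2*(3*x + 1) - 9*x - 1)*exp(-x^2)
Second-derivative test at each critical point:
  f''(-0.8931) = 3.9261 > 0 → local minimum
  f''(0.5598) = -6.3724 < 0 → local maximum

Critical points: x = -sqrt(19)/6 - 1/6 ≈ -0.8931 (local minimum); x = -1/6 + sqrt(19)/6 ≈ 0.5598 (local maximum)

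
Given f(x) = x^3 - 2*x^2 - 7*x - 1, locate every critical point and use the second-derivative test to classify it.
f'(x) = 3*x^2 - 4*x - 7

Solve f'(x) = 0:
  Factor: 3*x^2 - 4*x - 7 = (x + 1)*(3*x - 7) = 0.
  ⇒ x = -1, 7/3

f''(x) = 6*x - 4
Second-derivative test at each critical point:
  f''(-1) = -10 < 0 → local maximum
  f''(7/3) = 10 > 0 → local minimum

Critical points: x = -1 (local maximum); x = 7/3 (local minimum)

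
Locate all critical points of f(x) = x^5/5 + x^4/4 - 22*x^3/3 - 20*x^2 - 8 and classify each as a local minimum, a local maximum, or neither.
f'(x) = x*(x^3 + x^2 - 22*x - 40)

Solve f'(x) = 0:
  Factor: x^4 + x^3 - 22*x^2 - 40*x = x*(x - 5)*(x + 2)*(x + 4) = 0.
  ⇒ x = -4, -2, 0, 5

f''(x) = 4*x^3 + 3*x^2 - 44*x - 40
Second-derivative test at each critical point:
  f''(-4) = -72 < 0 → local maximum
  f''(-2) = 28 > 0 → local minimum
  f''(0) = -40 < 0 → local maximum
  f''(5) = 315 > 0 → local minimum

Critical points: x = -4 (local maximum); x = -2 (local minimum); x = 0 (local maximum); x = 5 (local minimum)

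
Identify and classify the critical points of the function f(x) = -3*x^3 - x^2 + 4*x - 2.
f'(x) = -9*x^2 - 2*x + 4

Solve f'(x) = 0:
  9*x^2 + 2*x - 4 = 0 has no rational roots; quadratic formula: x = (-2 ± √148)/18.
  ⇒ x = -sqrt(37)/9 - 1/9 ≈ -0.7870, -1/9 + sqrt(37)/9 ≈ 0.5648

f''(x) = -18*x - 2
Second-derivative test at each critical point:
  f''(-0.7870) = 12.1655 > 0 → local minimum
  f''(0.5648) = -12.1655 < 0 → local maximum

Critical points: x = -sqrt(37)/9 - 1/9 ≈ -0.7870 (local minimum); x = -1/9 + sqrt(37)/9 ≈ 0.5648 (local maximum)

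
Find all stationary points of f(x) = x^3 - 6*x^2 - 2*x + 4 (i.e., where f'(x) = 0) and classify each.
f'(x) = 3*x^2 - 12*x - 2

Solve f'(x) = 0:
  3*x^2 - 12*x - 2 = 0 has no rational roots; quadratic formula: x = (12 ± √168)/6.
  ⇒ x = 2 - sqrt(42)/3 ≈ -0.1602, 2 + sqrt(42)/3 ≈ 4.1602

f''(x) = 6*x - 12
Second-derivative test at each critical point:
  f''(-0.1602) = -12.9615 < 0 → local maximum
  f''(4.1602) = 12.9615 > 0 → local minimum

Critical points: x = 2 - sqrt(42)/3 ≈ -0.1602 (local maximum); x = 2 + sqrt(42)/3 ≈ 4.1602 (local minimum)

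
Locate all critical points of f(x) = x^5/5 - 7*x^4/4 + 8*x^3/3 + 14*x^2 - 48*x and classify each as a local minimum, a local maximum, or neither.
f'(x) = x^4 - 7*x^3 + 8*x^2 + 28*x - 48

Solve f'(x) = 0:
  Factor: x^4 - 7*x^3 + 8*x^2 + 28*x - 48 = (x - 4)*(x - 3)*(x - 2)*(x + 2) = 0.
  ⇒ x = -2, 2, 3, 4

f''(x) = 4*x^3 - 21*x^2 + 16*x + 28
Second-derivative test at each critical point:
  f''(-2) = -120 < 0 → local maximum
  f''(2) = 8 > 0 → local minimum
  f''(3) = -5 < 0 → local maximum
  f''(4) = 12 > 0 → local minimum

Critical points: x = -2 (local maximum); x = 2 (local minimum); x = 3 (local maximum); x = 4 (local minimum)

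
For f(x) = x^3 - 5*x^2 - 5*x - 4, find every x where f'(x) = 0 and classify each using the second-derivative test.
f'(x) = 3*x^2 - 10*x - 5

Solve f'(x) = 0:
  3*x^2 - 10*x - 5 = 0 has no rational roots; quadratic formula: x = (10 ± √160)/6.
  ⇒ x = 5/3 - 2*sqrt(10)/3 ≈ -0.4415, 5/3 + 2*sqrt(10)/3 ≈ 3.7749

f''(x) = 6*x - 10
Second-derivative test at each critical point:
  f''(-0.4415) = -12.6491 < 0 → local maximum
  f''(3.7749) = 12.6491 > 0 → local minimum

Critical points: x = 5/3 - 2*sqrt(10)/3 ≈ -0.4415 (local maximum); x = 5/3 + 2*sqrt(10)/3 ≈ 3.7749 (local minimum)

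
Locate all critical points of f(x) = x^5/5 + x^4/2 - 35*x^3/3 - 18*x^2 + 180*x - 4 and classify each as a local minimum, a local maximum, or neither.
f'(x) = x^4 + 2*x^3 - 35*x^2 - 36*x + 180

Solve f'(x) = 0:
  Factor: x^4 + 2*x^3 - 35*x^2 - 36*x + 180 = (x - 5)*(x - 2)*(x + 3)*(x + 6) = 0.
  ⇒ x = -6, -3, 2, 5

f''(x) = 4*x^3 + 6*x^2 - 70*x - 36
Second-derivative test at each critical point:
  f''(-6) = -264 < 0 → local maximum
  f''(-3) = 120 > 0 → local minimum
  f''(2) = -120 < 0 → local maximum
  f''(5) = 264 > 0 → local minimum

Critical points: x = -6 (local maximum); x = -3 (local minimum); x = 2 (local maximum); x = 5 (local minimum)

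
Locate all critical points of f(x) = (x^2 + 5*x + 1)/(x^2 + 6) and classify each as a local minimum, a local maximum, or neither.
f'(x) = 5*(-x^2 + 2*x + 6)/(x^4 + 12*x^2 + 36)

Solve f'(x) = 0:
  f'(x) = -5*(x^2 - 2*x - 6)/(x^2 + 6)^2; the denominator is positive wherever f is defined, so f'(x) = 0 ⇔ -5*x^2 + 10*x + 30 = 0.
  Factor: -5*x^2 + 10*x + 30 = -5*(x^2 - 2*x - 6); x^2 - 2*x - 6 = 0 has no rational roots; quadratic formula: x = (2 ± √28)/2.
  ⇒ x = 1 - sqrt(7) ≈ -1.6458, 1 + sqrt(7) ≈ 3.6458

f''(x) = 10*(x^3 - 3*x^2 - 18*x + 6)/(x^6 + 18*x^4 + 108*x^2 + 216)
Second-derivative test at each critical point:
  f''(-1.6458) = 0.3489 > 0 → local minimum
  f''(3.6458) = -0.0711 < 0 → local maximum

Critical points: x = 1 - sqrt(7) ≈ -1.6458 (local minimum); x = 1 + sqrt(7) ≈ 3.6458 (local maximum)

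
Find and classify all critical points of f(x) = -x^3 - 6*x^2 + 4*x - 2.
f'(x) = -3*x^2 - 12*x + 4

Solve f'(x) = 0:
  3*x^2 + 12*x - 4 = 0 has no rational roots; quadratic formula: x = (-12 ± √192)/6.
  ⇒ x = -4*sqrt(3)/3 - 2 ≈ -4.3094, -2 + 4*sqrt(3)/3 ≈ 0.3094

f''(x) = -6*x - 12
Second-derivative test at each critical point:
  f''(-4.3094) = 13.8564 > 0 → local minimum
  f''(0.3094) = -13.8564 < 0 → local maximum

Critical points: x = -4*sqrt(3)/3 - 2 ≈ -4.3094 (local minimum); x = -2 + 4*sqrt(3)/3 ≈ 0.3094 (local maximum)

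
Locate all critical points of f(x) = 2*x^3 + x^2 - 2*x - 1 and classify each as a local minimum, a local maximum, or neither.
f'(x) = 6*x^2 + 2*x - 2

Solve f'(x) = 0:
  Factor: 6*x^2 + 2*x - 2 = 2*(3*x^2 + x - 1); 3*x^2 + x - 1 = 0 has no rational roots; quadratic formula: x = (-1 ± √13)/6.
  ⇒ x = -sqrt(13)/6 - 1/6 ≈ -0.7676, -1/6 + sqrt(13)/6 ≈ 0.4343

f''(x) = 12*x + 2
Second-derivative test at each critical point:
  f''(-0.7676) = -7.2111 < 0 → local maximum
  f''(0.4343) = 7.2111 > 0 → local minimum

Critical points: x = -sqrt(13)/6 - 1/6 ≈ -0.7676 (local maximum); x = -1/6 + sqrt(13)/6 ≈ 0.4343 (local minimum)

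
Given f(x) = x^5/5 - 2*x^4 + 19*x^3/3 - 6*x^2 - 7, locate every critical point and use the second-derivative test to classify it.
f'(x) = x*(x^3 - 8*x^2 + 19*x - 12)

Solve f'(x) = 0:
  Factor: x^4 - 8*x^3 + 19*x^2 - 12*x = x*(x - 4)*(x - 3)*(x - 1) = 0.
  ⇒ x = 0, 1, 3, 4

f''(x) = 4*x^3 - 24*x^2 + 38*x - 12
Second-derivative test at each critical point:
  f''(0) = -12 < 0 → local maximum
  f''(1) = 6 > 0 → local minimum
  f''(3) = -6 < 0 → local maximum
  f''(4) = 12 > 0 → local minimum

Critical points: x = 0 (local maximum); x = 1 (local minimum); x = 3 (local maximum); x = 4 (local minimum)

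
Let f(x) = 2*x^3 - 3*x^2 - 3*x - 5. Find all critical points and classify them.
f'(x) = 6*x^2 - 6*x - 3

Solve f'(x) = 0:
  Factor: 6*x^2 - 6*x - 3 = 3*(2*x^2 - 2*x - 1); 2*x^2 - 2*x - 1 = 0 has no rational roots; quadratic formula: x = (2 ± √12)/4.
  ⇒ x = 1/2 - sqrt(3)/2 ≈ -0.3660, 1/2 + sqrt(3)/2 ≈ 1.3660

f''(x) = 12*x - 6
Second-derivative test at each critical point:
  f''(-0.3660) = -10.3923 < 0 → local maximum
  f''(1.3660) = 10.3923 > 0 → local minimum

Critical points: x = 1/2 - sqrt(3)/2 ≈ -0.3660 (local maximum); x = 1/2 + sqrt(3)/2 ≈ 1.3660 (local minimum)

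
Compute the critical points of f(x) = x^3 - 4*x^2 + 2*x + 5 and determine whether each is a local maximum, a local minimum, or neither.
f'(x) = 3*x^2 - 8*x + 2

Solve f'(x) = 0:
  3*x^2 - 8*x + 2 = 0 has no rational roots; quadratic formula: x = (8 ± √40)/6.
  ⇒ x = 4/3 - sqrt(10)/3 ≈ 0.2792, sqrt(10)/3 + 4/3 ≈ 2.3874

f''(x) = 6*x - 8
Second-derivative test at each critical point:
  f''(0.2792) = -6.3246 < 0 → local maximum
  f''(2.3874) = 6.3246 > 0 → local minimum

Critical points: x = 4/3 - sqrt(10)/3 ≈ 0.2792 (local maximum); x = sqrt(10)/3 + 4/3 ≈ 2.3874 (local minimum)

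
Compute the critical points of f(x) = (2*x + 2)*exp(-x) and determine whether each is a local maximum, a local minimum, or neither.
f'(x) = -2*x*exp(-x)

Solve f'(x) = 0:
  f'(x) = (-2*x)·exp(-x) and exp(-x) > 0 for every x, so f'(x) = 0 ⇔ -2*x = 0.
  -2*x = 0.
  ⇒ x = 0

f''(x) = 2*(x - 1)*exp(-x)
Second-derivative test at each critical point:
  f''(0) = -2 < 0 → local maximum

Critical points: x = 0 (local maximum)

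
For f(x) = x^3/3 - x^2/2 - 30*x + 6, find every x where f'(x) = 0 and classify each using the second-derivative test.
f'(x) = x^2 - x - 30

Solve f'(x) = 0:
  Factor: x^2 - x - 30 = (x - 6)*(x + 5) = 0.
  ⇒ x = -5, 6

f''(x) = 2*x - 1
Second-derivative test at each critical point:
  f''(-5) = -11 < 0 → local maximum
  f''(6) = 11 > 0 → local minimum

Critical points: x = -5 (local maximum); x = 6 (local minimum)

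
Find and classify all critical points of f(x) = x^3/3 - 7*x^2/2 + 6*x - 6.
f'(x) = x^2 - 7*x + 6

Solve f'(x) = 0:
  Factor: x^2 - 7*x + 6 = (x - 6)*(x - 1) = 0.
  ⇒ x = 1, 6

f''(x) = 2*x - 7
Second-derivative test at each critical point:
  f''(1) = -5 < 0 → local maximum
  f''(6) = 5 > 0 → local minimum

Critical points: x = 1 (local maximum); x = 6 (local minimum)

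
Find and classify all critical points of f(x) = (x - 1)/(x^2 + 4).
f'(x) = (x^2 - 2*x*(x - 1) + 4)/(x^2 + 4)^2

Solve f'(x) = 0:
  f'(x) = -(x^2 - 2*x - 4)/(x^2 + 4)^2; the denominator is positive wherever f is defined, so f'(x) = 0 ⇔ -x^2 + 2*x + 4 = 0.
  x^2 - 2*x - 4 = 0 has no rational roots; quadratic formula: x = (2 ± √20)/2.
  ⇒ x = 1 - sqrt(5) ≈ -1.2361, 1 + sqrt(5) ≈ 3.2361

f''(x) = 2*(4*x^2*(x - 1) + (1 - 3*x)*(x^2 + 4))/(x^2 + 4)^3
Second-derivative test at each critical point:
  f''(-1.2361) = 0.1464 > 0 → local minimum
  f''(3.2361) = -0.0214 < 0 → local maximum

Critical points: x = 1 - sqrt(5) ≈ -1.2361 (local minimum); x = 1 + sqrt(5) ≈ 3.2361 (local maximum)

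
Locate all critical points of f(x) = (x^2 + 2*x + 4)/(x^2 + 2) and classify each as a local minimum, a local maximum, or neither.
f'(x) = 2*(-x^2 - 2*x + 2)/(x^4 + 4*x^2 + 4)

Solve f'(x) = 0:
  f'(x) = -2*(x^2 + 2*x - 2)/(x^2 + 2)^2; the denominator is positive wherever f is defined, so f'(x) = 0 ⇔ -2*x^2 - 4*x + 4 = 0.
  Factor: -2*x^2 - 4*x + 4 = -2*(x^2 + 2*x - 2); x^2 + 2*x - 2 = 0 has no rational roots; quadratic formula: x = (-2 ± √12)/2.
  ⇒ x = -sqrt(3) - 1 ≈ -2.7321, -1 + sqrt(3) ≈ 0.7321

f''(x) = 4*(x^3 + 3*x^2 - 6*x - 2)/(x^6 + 6*x^4 + 12*x^2 + 8)
Second-derivative test at each critical point:
  f''(-2.7321) = 0.0774 > 0 → local minimum
  f''(0.7321) = -1.0774 < 0 → local maximum

Critical points: x = -sqrt(3) - 1 ≈ -2.7321 (local minimum); x = -1 + sqrt(3) ≈ 0.7321 (local maximum)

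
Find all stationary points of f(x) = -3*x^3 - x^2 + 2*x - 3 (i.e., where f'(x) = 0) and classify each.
f'(x) = -9*x^2 - 2*x + 2

Solve f'(x) = 0:
  9*x^2 + 2*x - 2 = 0 has no rational roots; quadratic formula: x = (-2 ± √76)/18.
  ⇒ x = -sqrt(19)/9 - 1/9 ≈ -0.5954, -1/9 + sqrt(19)/9 ≈ 0.3732

f''(x) = -18*x - 2
Second-derivative test at each critical point:
  f''(-0.5954) = 8.7178 > 0 → local minimum
  f''(0.3732) = -8.7178 < 0 → local maximum

Critical points: x = -sqrt(19)/9 - 1/9 ≈ -0.5954 (local minimum); x = -1/9 + sqrt(19)/9 ≈ 0.3732 (local maximum)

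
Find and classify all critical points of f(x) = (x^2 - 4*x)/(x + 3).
f'(x) = (x^2 + 6*x - 12)/(x^2 + 6*x + 9)

Solve f'(x) = 0:
  f'(x) = (x^2 + 6*x - 12)/(x + 3)^2; the denominator is positive wherever f is defined, so f'(x) = 0 ⇔ x^2 + 6*x - 12 = 0.
  x^2 + 6*x - 12 = 0 has no rational roots; quadratic formula: x = (-6 ± √84)/2.
  ⇒ x = -sqrt(21) - 3 ≈ -7.5826, -3 + sqrt(21) ≈ 1.5826

f''(x) = 42/(x^3 + 9*x^2 + 27*x + 27)
Second-derivative test at each critical point:
  f''(-7.5826) = -0.4364 < 0 → local maximum
  f''(1.5826) = 0.4364 > 0 → local minimum

Critical points: x = -sqrt(21) - 3 ≈ -7.5826 (local maximum); x = -3 + sqrt(21) ≈ 1.5826 (local minimum)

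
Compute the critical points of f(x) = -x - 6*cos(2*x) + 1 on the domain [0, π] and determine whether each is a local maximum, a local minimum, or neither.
f'(x) = 12*sin(2*x) - 1

Solve f'(x) = 0 on [0, π]:
  f'(x) = 0 ⇔ sin(2*x) = 1/12, i.e. 2*x = arcsin(1/12) + 2nπ or 2*x = π − arcsin(1/12) + 2nπ; keep the solutions lying in [0, π].
  ⇒ x = asin(1/12)/2 ≈ 0.0417, -asin(1/12)/2 + pi/2 ≈ 1.5291

f''(x) = 24*cos(2*x)
Second-derivative test at each critical point:
  f''(0.0417) = 23.9165 > 0 → local minimum
  f''(1.5291) = -23.9165 < 0 → local maximum

Critical points: x = asin(1/12)/2 ≈ 0.0417 (local minimum); x = -asin(1/12)/2 + pi/2 ≈ 1.5291 (local maximum)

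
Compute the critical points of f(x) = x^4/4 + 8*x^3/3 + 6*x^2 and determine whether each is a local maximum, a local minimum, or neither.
f'(x) = x*(x^2 + 8*x + 12)

Solve f'(x) = 0:
  Factor: x^3 + 8*x^2 + 12*x = x*(x + 2)*(x + 6) = 0.
  ⇒ x = -6, -2, 0

f''(x) = 3*x^2 + 16*x + 12
Second-derivative test at each critical point:
  f''(-6) = 24 > 0 → local minimum
  f''(-2) = -8 < 0 → local maximum
  f''(0) = 12 > 0 → local minimum

Critical points: x = -6 (local minimum); x = -2 (local maximum); x = 0 (local minimum)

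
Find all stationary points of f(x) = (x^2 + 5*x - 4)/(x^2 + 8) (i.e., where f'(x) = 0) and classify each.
f'(x) = (-5*x^2 + 24*x + 40)/(x^4 + 16*x^2 + 64)

Solve f'(x) = 0:
  f'(x) = -(5*x^2 - 24*x - 40)/(x^2 + 8)^2; the denominator is positive wherever f is defined, so f'(x) = 0 ⇔ -5*x^2 + 24*x + 40 = 0.
  5*x^2 - 24*x - 40 = 0 has no rational roots; quadratic formula: x = (24 ± √1376)/10.
  ⇒ x = 12/5 - 2*sqrt(86)/5 ≈ -1.3094, 12/5 + 2*sqrt(86)/5 ≈ 6.1094

f''(x) = 2*(5*x^3 - 36*x^2 - 120*x + 96)/(x^6 + 24*x^4 + 192*x^2 + 512)
Second-derivative test at each critical point:
  f''(-1.3094) = 0.3931 > 0 → local minimum
  f''(6.1094) = -0.0181 < 0 → local maximum

Critical points: x = 12/5 - 2*sqrt(86)/5 ≈ -1.3094 (local minimum); x = 12/5 + 2*sqrt(86)/5 ≈ 6.1094 (local maximum)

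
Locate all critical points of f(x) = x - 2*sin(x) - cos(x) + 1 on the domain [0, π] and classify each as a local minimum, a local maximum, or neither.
f'(x) = sin(x) - 2*cos(x) + 1

Solve f'(x) = 0 on [0, π]:
  f'(x) = 0 ⇔ sin(x) - 2*cos(x) = -1. Write the left side as R·cos(x + φ) with R = √((-2)² + (-1)²) = sqrt(5), cos φ = -2*sqrt(5)/5, sin φ = -sqrt(5)/5; then cos(x + φ) = -sqrt(5)/5. Solve for x and keep the solutions lying in [0, π].
  ⇒ x = atan(3/4) ≈ 0.6435

f''(x) = 2*sin(x) + cos(x)
Second-derivative test at each critical point:
  f''(0.6435) = 2 > 0 → local minimum

Critical points: x = atan(3/4) ≈ 0.6435 (local minimum)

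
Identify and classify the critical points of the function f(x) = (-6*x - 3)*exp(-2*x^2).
f'(x) = 6*(2*x*(2*x + 1) - 1)*exp(-2*x^2)

Solve f'(x) = 0:
  f'(x) = (24*x^2 + 12*x - 6)·exp(-2*x^2) and exp(-2*x^2) > 0 for every x, so f'(x) = 0 ⇔ 24*x^2 + 12*x - 6 = 0.
  Factor: 24*x^2 + 12*x - 6 = 6*(4*x^2 + 2*x - 1); 4*x^2 + 2*x - 1 = 0 has no rational roots; quadratic formula: x = (-2 ± √20)/8.
  ⇒ x = -sqrt(5)/4 - 1/4 ≈ -0.8090, -1/4 + sqrt(5)/4 ≈ 0.3090

f''(x) = 12*(-8*x^3 - 4*x^2 + 6*x + 1)*exp(-2*x^2)
Second-derivative test at each critical point:
  f''(-0.8090) = -7.2472 < 0 → local maximum
  f''(0.3090) = 22.1678 > 0 → local minimum

Critical points: x = -sqrt(5)/4 - 1/4 ≈ -0.8090 (local maximum); x = -1/4 + sqrt(5)/4 ≈ 0.3090 (local minimum)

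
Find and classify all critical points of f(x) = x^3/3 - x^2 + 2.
f'(x) = x*(x - 2)

Solve f'(x) = 0:
  Factor: x^2 - 2*x = x*(x - 2) = 0.
  ⇒ x = 0, 2

f''(x) = 2*x - 2
Second-derivative test at each critical point:
  f''(0) = -2 < 0 → local maximum
  f''(2) = 2 > 0 → local minimum

Critical points: x = 0 (local maximum); x = 2 (local minimum)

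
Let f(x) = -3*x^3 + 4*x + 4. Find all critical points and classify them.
f'(x) = 4 - 9*x^2

Solve f'(x) = 0:
  Factor: 4 - 9*x^2 = -(3*x - 2)*(3*x + 2) = 0.
  ⇒ x = -2/3, 2/3

f''(x) = -18*x
Second-derivative test at each critical point:
  f''(-2/3) = 12 > 0 → local minimum
  f''(2/3) = -12 < 0 → local maximum

Critical points: x = -2/3 (local minimum); x = 2/3 (local maximum)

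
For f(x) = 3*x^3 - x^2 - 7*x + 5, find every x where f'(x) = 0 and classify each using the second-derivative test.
f'(x) = 9*x^2 - 2*x - 7

Solve f'(x) = 0:
  Factor: 9*x^2 - 2*x - 7 = (x - 1)*(9*x + 7) = 0.
  ⇒ x = -7/9, 1

f''(x) = 18*x - 2
Second-derivative test at each critical point:
  f''(-7/9) = -16 < 0 → local maximum
  f''(1) = 16 > 0 → local minimum

Critical points: x = -7/9 (local maximum); x = 1 (local minimum)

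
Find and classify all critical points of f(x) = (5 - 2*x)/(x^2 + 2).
f'(x) = 2*(x^2 - 5*x - 2)/(x^4 + 4*x^2 + 4)

Solve f'(x) = 0:
  f'(x) = 2*(x^2 - 5*x - 2)/(x^2 + 2)^2; the denominator is positive wherever f is defined, so f'(x) = 0 ⇔ 2*x^2 - 10*x - 4 = 0.
  Factor: 2*x^2 - 10*x - 4 = 2*(x^2 - 5*x - 2); x^2 - 5*x - 2 = 0 has no rational roots; quadratic formula: x = (5 ± √33)/2.
  ⇒ x = 5/2 - sqrt(33)/2 ≈ -0.3723, 5/2 + sqrt(33)/2 ≈ 5.3723

f''(x) = 2*(4*x^2*(5 - 2*x) + (6*x - 5)*(x^2 + 2))/(x^2 + 2)^3
Second-derivative test at each critical point:
  f''(-0.3723) = -2.5121 < 0 → local maximum
  f''(5.3723) = 0.0121 > 0 → local minimum

Critical points: x = 5/2 - sqrt(33)/2 ≈ -0.3723 (local maximum); x = 5/2 + sqrt(33)/2 ≈ 5.3723 (local minimum)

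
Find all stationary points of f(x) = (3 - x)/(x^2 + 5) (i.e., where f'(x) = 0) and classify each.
f'(x) = (-x^2 + 2*x*(x - 3) - 5)/(x^2 + 5)^2

Solve f'(x) = 0:
  f'(x) = (x^2 - 6*x - 5)/(x^2 + 5)^2; the denominator is positive wherever f is defined, so f'(x) = 0 ⇔ x^2 - 6*x - 5 = 0.
  x^2 - 6*x - 5 = 0 has no rational roots; quadratic formula: x = (6 ± √56)/2.
  ⇒ x = 3 - sqrt(14) ≈ -0.7417, 3 + sqrt(14) ≈ 6.7417

f''(x) = 2*(4*x^2*(3 - x) + 3*(x - 1)*(x^2 + 5))/(x^2 + 5)^3
Second-derivative test at each critical point:
  f''(-0.7417) = -0.2429 < 0 → local maximum
  f''(6.7417) = 0.0029 > 0 → local minimum

Critical points: x = 3 - sqrt(14) ≈ -0.7417 (local maximum); x = 3 + sqrt(14) ≈ 6.7417 (local minimum)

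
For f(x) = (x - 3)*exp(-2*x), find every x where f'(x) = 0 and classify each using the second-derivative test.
f'(x) = (7 - 2*x)*exp(-2*x)

Solve f'(x) = 0:
  f'(x) = (7 - 2*x)·exp(-2*x) and exp(-2*x) > 0 for every x, so f'(x) = 0 ⇔ 7 - 2*x = 0.
  7 - 2*x = 0.
  ⇒ x = 7/2

f''(x) = 4*(x - 4)*exp(-2*x)
Second-derivative test at each critical point:
  f''(7/2) = -0.0018 < 0 → local maximum

Critical points: x = 7/2 (local maximum)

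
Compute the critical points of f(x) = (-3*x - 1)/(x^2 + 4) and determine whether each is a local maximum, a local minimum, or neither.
f'(x) = (3*x^2 + 2*x - 12)/(x^4 + 8*x^2 + 16)

Solve f'(x) = 0:
  f'(x) = (3*x^2 + 2*x - 12)/(x^2 + 4)^2; the denominator is positive wherever f is defined, so f'(x) = 0 ⇔ 3*x^2 + 2*x - 12 = 0.
  3*x^2 + 2*x - 12 = 0 has no rational roots; quadratic formula: x = (-2 ± √148)/6.
  ⇒ x = -sqrt(37)/3 - 1/3 ≈ -2.3609, -1/3 + sqrt(37)/3 ≈ 1.6943

f''(x) = 2*(-4*x^2*(3*x + 1) + (9*x + 1)*(x^2 + 4))/(x^2 + 4)^3
Second-derivative test at each critical point:
  f''(-2.3609) = -0.1327 < 0 → local maximum
  f''(1.6943) = 0.2577 > 0 → local minimum

Critical points: x = -sqrt(37)/3 - 1/3 ≈ -2.3609 (local maximum); x = -1/3 + sqrt(37)/3 ≈ 1.6943 (local minimum)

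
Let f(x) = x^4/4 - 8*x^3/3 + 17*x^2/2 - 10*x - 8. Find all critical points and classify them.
f'(x) = x^3 - 8*x^2 + 17*x - 10

Solve f'(x) = 0:
  Factor: x^3 - 8*x^2 + 17*x - 10 = (x - 5)*(x - 2)*(x - 1) = 0.
  ⇒ x = 1, 2, 5

f''(x) = 3*x^2 - 16*x + 17
Second-derivative test at each critical point:
  f''(1) = 4 > 0 → local minimum
  f''(2) = -3 < 0 → local maximum
  f''(5) = 12 > 0 → local minimum

Critical points: x = 1 (local minimum); x = 2 (local maximum); x = 5 (local minimum)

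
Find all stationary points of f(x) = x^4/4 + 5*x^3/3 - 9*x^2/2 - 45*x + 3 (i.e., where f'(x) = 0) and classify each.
f'(x) = x^3 + 5*x^2 - 9*x - 45

Solve f'(x) = 0:
  Factor: x^3 + 5*x^2 - 9*x - 45 = (x - 3)*(x + 3)*(x + 5) = 0.
  ⇒ x = -5, -3, 3

f''(x) = 3*x^2 + 10*x - 9
Second-derivative test at each critical point:
  f''(-5) = 16 > 0 → local minimum
  f''(-3) = -12 < 0 → local maximum
  f''(3) = 48 > 0 → local minimum

Critical points: x = -5 (local minimum); x = -3 (local maximum); x = 3 (local minimum)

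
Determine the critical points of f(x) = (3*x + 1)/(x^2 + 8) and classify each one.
f'(x) = (-3*x^2 - 2*x + 24)/(x^4 + 16*x^2 + 64)

Solve f'(x) = 0:
  f'(x) = -(3*x^2 + 2*x - 24)/(x^2 + 8)^2; the denominator is positive wherever f is defined, so f'(x) = 0 ⇔ -3*x^2 - 2*x + 24 = 0.
  3*x^2 + 2*x - 24 = 0 has no rational roots; quadratic formula: x = (-2 ± √292)/6.
  ⇒ x = -sqrt(73)/3 - 1/3 ≈ -3.1813, -1/3 + sqrt(73)/3 ≈ 2.5147

f''(x) = 2*(4*x^2*(3*x + 1) - (9*x + 1)*(x^2 + 8))/(x^2 + 8)^3
Second-derivative test at each critical point:
  f''(-3.1813) = 0.0520 > 0 → local minimum
  f''(2.5147) = -0.0833 < 0 → local maximum

Critical points: x = -sqrt(73)/3 - 1/3 ≈ -3.1813 (local minimum); x = -1/3 + sqrt(73)/3 ≈ 2.5147 (local maximum)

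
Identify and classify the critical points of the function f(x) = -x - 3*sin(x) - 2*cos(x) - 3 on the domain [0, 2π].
f'(x) = 2*sin(x) - 3*cos(x) - 1

Solve f'(x) = 0 on [0, 2π]:
  f'(x) = 0 ⇔ 2*sin(x) - 3*cos(x) = 1. Write the left side as R·cos(x + φ) with R = √((-3)² + (-2)²) = sqrt(13), cos φ = -3*sqrt(13)/13, sin φ = -2*sqrt(13)/13; then cos(x + φ) = sqrt(13)/13. Solve for x and keep the solutions lying in [0, 2π].
  ⇒ x = atan((2 + 6*sqrt(3))/(-3 + 4*sqrt(3))) ≈ 1.2638, atan((2 - 6*sqrt(3))/(-4*sqrt(3) - 3)) + pi ≈ 3.8434

f''(x) = 3*sin(x) + 2*cos(x)
Second-derivative test at each critical point:
  f''(1.2638) = 3.4641 > 0 → local minimum
  f''(3.8434) = -3.4641 < 0 → local maximum

Critical points: x = atan((2 + 6*sqrt(3))/(-3 + 4*sqrt(3))) ≈ 1.2638 (local minimum); x = atan((2 - 6*sqrt(3))/(-4*sqrt(3) - 3)) + pi ≈ 3.8434 (local maximum)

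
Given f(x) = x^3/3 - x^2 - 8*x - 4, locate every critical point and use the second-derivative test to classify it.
f'(x) = x^2 - 2*x - 8

Solve f'(x) = 0:
  Factor: x^2 - 2*x - 8 = (x - 4)*(x + 2) = 0.
  ⇒ x = -2, 4

f''(x) = 2*x - 2
Second-derivative test at each critical point:
  f''(-2) = -6 < 0 → local maximum
  f''(4) = 6 > 0 → local minimum

Critical points: x = -2 (local maximum); x = 4 (local minimum)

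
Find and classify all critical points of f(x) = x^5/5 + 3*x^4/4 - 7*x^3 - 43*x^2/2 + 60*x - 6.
f'(x) = x^4 + 3*x^3 - 21*x^2 - 43*x + 60

Solve f'(x) = 0:
  Factor: x^4 + 3*x^3 - 21*x^2 - 43*x + 60 = (x - 4)*(x - 1)*(x + 3)*(x + 5) = 0.
  ⇒ x = -5, -3, 1, 4

f''(x) = 4*x^3 + 9*x^2 - 42*x - 43
Second-derivative test at each critical point:
  f''(-5) = -108 < 0 → local maximum
  f''(-3) = 56 > 0 → local minimum
  f''(1) = -72 < 0 → local maximum
  f''(4) = 189 > 0 → local minimum

Critical points: x = -5 (local maximum); x = -3 (local minimum); x = 1 (local maximum); x = 4 (local minimum)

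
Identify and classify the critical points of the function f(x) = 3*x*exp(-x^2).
f'(x) = 3*(1 - 2*x^2)*exp(-x^2)

Solve f'(x) = 0:
  f'(x) = (3 - 6*x^2)·exp(-x^2) and exp(-x^2) > 0 for every x, so f'(x) = 0 ⇔ 3 - 6*x^2 = 0.
  Factor: 3 - 6*x^2 = -3*(2*x^2 - 1); 2*x^2 - 1 = 0 has no rational roots; quadratic formula: x = (0 ± √8)/4.
  ⇒ x = -sqrt(2)/2 ≈ -0.7071, sqrt(2)/2 ≈ 0.7071

f''(x) = (12*x^3 - 18*x)*exp(-x^2)
Second-derivative test at each critical point:
  f''(-0.7071) = 5.1466 > 0 → local minimum
  f''(0.7071) = -5.1466 < 0 → local maximum

Critical points: x = -sqrt(2)/2 ≈ -0.7071 (local minimum); x = sqrt(2)/2 ≈ 0.7071 (local maximum)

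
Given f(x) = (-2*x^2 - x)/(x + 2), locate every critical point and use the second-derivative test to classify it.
f'(x) = 2*(-x^2 - 4*x - 1)/(x^2 + 4*x + 4)

Solve f'(x) = 0:
  f'(x) = -2*(x^2 + 4*x + 1)/(x + 2)^2; the denominator is positive wherever f is defined, so f'(x) = 0 ⇔ -2*x^2 - 8*x - 2 = 0.
  Factor: -2*x^2 - 8*x - 2 = -2*(x^2 + 4*x + 1); x^2 + 4*x + 1 = 0 has no rational roots; quadratic formula: x = (-4 ± √12)/2.
  ⇒ x = -2 - sqrt(3) ≈ -3.7321, -2 + sqrt(3) ≈ -0.2679

f''(x) = -12/(x^3 + 6*x^2 + 12*x + 8)
Second-derivative test at each critical point:
  f''(-3.7321) = 2.3094 > 0 → local minimum
  f''(-0.2679) = -2.3094 < 0 → local maximum

Critical points: x = -2 - sqrt(3) ≈ -3.7321 (local minimum); x = -2 + sqrt(3) ≈ -0.2679 (local maximum)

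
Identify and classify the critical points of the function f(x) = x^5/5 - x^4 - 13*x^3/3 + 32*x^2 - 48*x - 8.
f'(x) = x^4 - 4*x^3 - 13*x^2 + 64*x - 48

Solve f'(x) = 0:
  Factor: x^4 - 4*x^3 - 13*x^2 + 64*x - 48 = (x - 4)*(x - 3)*(x - 1)*(x + 4) = 0.
  ⇒ x = -4, 1, 3, 4

f''(x) = 4*x^3 - 12*x^2 - 26*x + 64
Second-derivative test at each critical point:
  f''(-4) = -280 < 0 → local maximum
  f''(1) = 30 > 0 → local minimum
  f''(3) = -14 < 0 → local maximum
  f''(4) = 24 > 0 → local minimum

Critical points: x = -4 (local maximum); x = 1 (local minimum); x = 3 (local maximum); x = 4 (local minimum)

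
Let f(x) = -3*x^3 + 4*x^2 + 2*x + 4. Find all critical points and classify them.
f'(x) = -9*x^2 + 8*x + 2

Solve f'(x) = 0:
  9*x^2 - 8*x - 2 = 0 has no rational roots; quadratic formula: x = (8 ± √136)/18.
  ⇒ x = 4/9 - sqrt(34)/9 ≈ -0.2034, 4/9 + sqrt(34)/9 ≈ 1.0923

f''(x) = 8 - 18*x
Second-derivative test at each critical point:
  f''(-0.2034) = 11.6619 > 0 → local minimum
  f''(1.0923) = -11.6619 < 0 → local maximum

Critical points: x = 4/9 - sqrt(34)/9 ≈ -0.2034 (local minimum); x = 4/9 + sqrt(34)/9 ≈ 1.0923 (local maximum)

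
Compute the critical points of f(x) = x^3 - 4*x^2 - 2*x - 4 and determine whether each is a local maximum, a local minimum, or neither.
f'(x) = 3*x^2 - 8*x - 2

Solve f'(x) = 0:
  3*x^2 - 8*x - 2 = 0 has no rational roots; quadratic formula: x = (8 ± √88)/6.
  ⇒ x = 4/3 - sqrt(22)/3 ≈ -0.2301, 4/3 + sqrt(22)/3 ≈ 2.8968

f''(x) = 6*x - 8
Second-derivative test at each critical point:
  f''(-0.2301) = -9.3808 < 0 → local maximum
  f''(2.8968) = 9.3808 > 0 → local minimum

Critical points: x = 4/3 - sqrt(22)/3 ≈ -0.2301 (local maximum); x = 4/3 + sqrt(22)/3 ≈ 2.8968 (local minimum)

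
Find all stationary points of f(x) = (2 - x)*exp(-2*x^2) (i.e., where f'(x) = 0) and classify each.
f'(x) = (4*x*(x - 2) - 1)*exp(-2*x^2)

Solve f'(x) = 0:
  f'(x) = (4*x^2 - 8*x - 1)·exp(-2*x^2) and exp(-2*x^2) > 0 for every x, so f'(x) = 0 ⇔ 4*x^2 - 8*x - 1 = 0.
  4*x^2 - 8*x - 1 = 0 has no rational roots; quadratic formula: x = (8 ± √80)/8.
  ⇒ x = 1 - sqrt(5)/2 ≈ -0.1180, 1 + sqrt(5)/2 ≈ 2.1180

f''(x) = 4*(4*x^2*(2 - x) + 3*x - 2)*exp(-2*x^2)
Second-derivative test at each critical point:
  f''(-0.1180) = -8.6985 < 0 → local maximum
  f''(2.1180) = 0.0011 > 0 → local minimum

Critical points: x = 1 - sqrt(5)/2 ≈ -0.1180 (local maximum); x = 1 + sqrt(5)/2 ≈ 2.1180 (local minimum)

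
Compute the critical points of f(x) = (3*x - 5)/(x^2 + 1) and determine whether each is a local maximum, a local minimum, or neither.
f'(x) = (-3*x^2 + 10*x + 3)/(x^4 + 2*x^2 + 1)

Solve f'(x) = 0:
  f'(x) = -(3*x^2 - 10*x - 3)/(x^2 + 1)^2; the denominator is positive wherever f is defined, so f'(x) = 0 ⇔ -3*x^2 + 10*x + 3 = 0.
  3*x^2 - 10*x - 3 = 0 has no rational roots; quadratic formula: x = (10 ± √136)/6.
  ⇒ x = 5/3 - sqrt(34)/3 ≈ -0.2770, 5/3 + sqrt(34)/3 ≈ 3.6103

f''(x) = 2*(4*x^2*(3*x - 5) + (5 - 9*x)*(x^2 + 1))/(x^2 + 1)^3
Second-derivative test at each critical point:
  f''(-0.2770) = 10.0592 > 0 → local minimum
  f''(3.6103) = -0.0592 < 0 → local maximum

Critical points: x = 5/3 - sqrt(34)/3 ≈ -0.2770 (local minimum); x = 5/3 + sqrt(34)/3 ≈ 3.6103 (local maximum)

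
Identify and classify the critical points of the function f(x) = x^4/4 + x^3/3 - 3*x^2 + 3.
f'(x) = x*(x^2 + x - 6)

Solve f'(x) = 0:
  Factor: x^3 + x^2 - 6*x = x*(x - 2)*(x + 3) = 0.
  ⇒ x = -3, 0, 2

f''(x) = 3*x^2 + 2*x - 6
Second-derivative test at each critical point:
  f''(-3) = 15 > 0 → local minimum
  f''(0) = -6 < 0 → local maximum
  f''(2) = 10 > 0 → local minimum

Critical points: x = -3 (local minimum); x = 0 (local maximum); x = 2 (local minimum)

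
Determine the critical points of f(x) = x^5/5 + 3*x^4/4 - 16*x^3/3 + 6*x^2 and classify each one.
f'(x) = x*(x^3 + 3*x^2 - 16*x + 12)

Solve f'(x) = 0:
  Factor: x^4 + 3*x^3 - 16*x^2 + 12*x = x*(x - 2)*(x - 1)*(x + 6) = 0.
  ⇒ x = -6, 0, 1, 2

f''(x) = 4*x^3 + 9*x^2 - 32*x + 12
Second-derivative test at each critical point:
  f''(-6) = -336 < 0 → local maximum
  f''(0) = 12 > 0 → local minimum
  f''(1) = -7 < 0 → local maximum
  f''(2) = 16 > 0 → local minimum

Critical points: x = -6 (local maximum); x = 0 (local minimum); x = 1 (local maximum); x = 2 (local minimum)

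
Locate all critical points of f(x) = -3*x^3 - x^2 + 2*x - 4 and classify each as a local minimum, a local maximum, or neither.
f'(x) = -9*x^2 - 2*x + 2

Solve f'(x) = 0:
  9*x^2 + 2*x - 2 = 0 has no rational roots; quadratic formula: x = (-2 ± √76)/18.
  ⇒ x = -sqrt(19)/9 - 1/9 ≈ -0.5954, -1/9 + sqrt(19)/9 ≈ 0.3732

f''(x) = -18*x - 2
Second-derivative test at each critical point:
  f''(-0.5954) = 8.7178 > 0 → local minimum
  f''(0.3732) = -8.7178 < 0 → local maximum

Critical points: x = -sqrt(19)/9 - 1/9 ≈ -0.5954 (local minimum); x = -1/9 + sqrt(19)/9 ≈ 0.3732 (local maximum)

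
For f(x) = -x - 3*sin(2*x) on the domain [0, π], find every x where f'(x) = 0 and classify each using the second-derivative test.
f'(x) = 12*sin(x)^2 - 7

Solve f'(x) = 0 on [0, π]:
  f'(x) = 0 ⇔ cos(2*x) = -1/6, i.e. 2*x = ±arccos(-1/6) + 2nπ; keep the solutions lying in [0, π].
  ⇒ x = acos(-1/6)/2 ≈ 0.8691, pi - acos(-1/6)/2 ≈ 2.2725

f''(x) = 12*sin(2*x)
Second-derivative test at each critical point:
  f''(0.8691) = 11.8322 > 0 → local minimum
  f''(2.2725) = -11.8322 < 0 → local maximum

Critical points: x = acos(-1/6)/2 ≈ 0.8691 (local minimum); x = pi - acos(-1/6)/2 ≈ 2.2725 (local maximum)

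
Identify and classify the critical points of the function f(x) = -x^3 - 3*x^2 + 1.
f'(x) = 3*x*(-x - 2)

Solve f'(x) = 0:
  Factor: -3*x^2 - 6*x = -3*x*(x + 2) = 0.
  ⇒ x = -2, 0

f''(x) = -6*x - 6
Second-derivative test at each critical point:
  f''(-2) = 6 > 0 → local minimum
  f''(0) = -6 < 0 → local maximum

Critical points: x = -2 (local minimum); x = 0 (local maximum)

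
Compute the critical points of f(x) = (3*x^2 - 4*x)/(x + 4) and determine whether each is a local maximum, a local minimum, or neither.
f'(x) = (3*x^2 + 24*x - 16)/(x^2 + 8*x + 16)

Solve f'(x) = 0:
  f'(x) = (3*x^2 + 24*x - 16)/(x + 4)^2; the denominator is positive wherever f is defined, so f'(x) = 0 ⇔ 3*x^2 + 24*x - 16 = 0.
  3*x^2 + 24*x - 16 = 0 has no rational roots; quadratic formula: x = (-24 ± √768)/6.
  ⇒ x = -8*sqrt(3)/3 - 4 ≈ -8.6188, -4 + 8*sqrt(3)/3 ≈ 0.6188

f''(x) = 128/(x^3 + 12*x^2 + 48*x + 64)
Second-derivative test at each critical point:
  f''(-8.6188) = -1.2990 < 0 → local maximum
  f''(0.6188) = 1.2990 > 0 → local minimum

Critical points: x = -8*sqrt(3)/3 - 4 ≈ -8.6188 (local maximum); x = -4 + 8*sqrt(3)/3 ≈ 0.6188 (local minimum)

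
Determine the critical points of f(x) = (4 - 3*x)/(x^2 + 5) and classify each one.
f'(x) = (3*x^2 - 8*x - 15)/(x^4 + 10*x^2 + 25)

Solve f'(x) = 0:
  f'(x) = (3*x^2 - 8*x - 15)/(x^2 + 5)^2; the denominator is positive wherever f is defined, so f'(x) = 0 ⇔ 3*x^2 - 8*x - 15 = 0.
  3*x^2 - 8*x - 15 = 0 has no rational roots; quadratic formula: x = (8 ± √244)/6.
  ⇒ x = 4/3 - sqrt(61)/3 ≈ -1.2701, 4/3 + sqrt(61)/3 ≈ 3.9367

f''(x) = 2*(4*x^2*(4 - 3*x) + (9*x - 4)*(x^2 + 5))/(x^2 + 5)^3
Second-derivative test at each critical point:
  f''(-1.2701) = -0.3572 < 0 → local maximum
  f''(3.9367) = 0.0372 > 0 → local minimum

Critical points: x = 4/3 - sqrt(61)/3 ≈ -1.2701 (local maximum); x = 4/3 + sqrt(61)/3 ≈ 3.9367 (local minimum)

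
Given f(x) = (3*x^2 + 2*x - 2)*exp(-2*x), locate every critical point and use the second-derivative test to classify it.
f'(x) = 2*(-3*x^2 + x + 3)*exp(-2*x)

Solve f'(x) = 0:
  f'(x) = (-6*x^2 + 2*x + 6)·exp(-2*x) and exp(-2*x) > 0 for every x, so f'(x) = 0 ⇔ -6*x^2 + 2*x + 6 = 0.
  Factor: -6*x^2 + 2*x + 6 = -2*(3*x^2 - x - 3); 3*x^2 - x - 3 = 0 has no rational roots; quadratic formula: x = (1 ± √37)/6.
  ⇒ x = 1/6 - sqrt(37)/6 ≈ -0.8471, 1/6 + sqrt(37)/6 ≈ 1.1805

f''(x) = 2*(6*x^2 - 8*x - 5)*exp(-2*x)
Second-derivative test at each critical point:
  f''(-0.8471) = 66.2119 > 0 → local minimum
  f''(1.1805) = -1.1476 < 0 → local maximum

Critical points: x = 1/6 - sqrt(37)/6 ≈ -0.8471 (local minimum); x = 1/6 + sqrt(37)/6 ≈ 1.1805 (local maximum)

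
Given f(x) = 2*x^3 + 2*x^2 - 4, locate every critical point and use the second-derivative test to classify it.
f'(x) = 2*x*(3*x + 2)

Solve f'(x) = 0:
  Factor: 6*x^2 + 4*x = 2*x*(3*x + 2) = 0.
  ⇒ x = -2/3, 0

f''(x) = 12*x + 4
Second-derivative test at each critical point:
  f''(-2/3) = -4 < 0 → local maximum
  f''(0) = 4 > 0 → local minimum

Critical points: x = -2/3 (local maximum); x = 0 (local minimum)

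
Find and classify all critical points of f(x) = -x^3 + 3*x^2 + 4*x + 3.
f'(x) = -3*x^2 + 6*x + 4

Solve f'(x) = 0:
  3*x^2 - 6*x - 4 = 0 has no rational roots; quadratic formula: x = (6 ± √84)/6.
  ⇒ x = 1 - sqrt(21)/3 ≈ -0.5275, 1 + sqrt(21)/3 ≈ 2.5275

f''(x) = 6 - 6*x
Second-derivative test at each critical point:
  f''(-0.5275) = 9.1652 > 0 → local minimum
  f''(2.5275) = -9.1652 < 0 → local maximum

Critical points: x = 1 - sqrt(21)/3 ≈ -0.5275 (local minimum); x = 1 + sqrt(21)/3 ≈ 2.5275 (local maximum)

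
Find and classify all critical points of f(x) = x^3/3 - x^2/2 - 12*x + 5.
f'(x) = x^2 - x - 12

Solve f'(x) = 0:
  Factor: x^2 - x - 12 = (x - 4)*(x + 3) = 0.
  ⇒ x = -3, 4

f''(x) = 2*x - 1
Second-derivative test at each critical point:
  f''(-3) = -7 < 0 → local maximum
  f''(4) = 7 > 0 → local minimum

Critical points: x = -3 (local maximum); x = 4 (local minimum)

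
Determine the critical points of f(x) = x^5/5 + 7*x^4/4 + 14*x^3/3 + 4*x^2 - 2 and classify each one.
f'(x) = x*(x^3 + 7*x^2 + 14*x + 8)

Solve f'(x) = 0:
  Factor: x^4 + 7*x^3 + 14*x^2 + 8*x = x*(x + 1)*(x + 2)*(x + 4) = 0.
  ⇒ x = -4, -2, -1, 0

f''(x) = 4*x^3 + 21*x^2 + 28*x + 8
Second-derivative test at each critical point:
  f''(-4) = -24 < 0 → local maximum
  f''(-2) = 4 > 0 → local minimum
  f''(-1) = -3 < 0 → local maximum
  f''(0) = 8 > 0 → local minimum

Critical points: x = -4 (local maximum); x = -2 (local minimum); x = -1 (local maximum); x = 0 (local minimum)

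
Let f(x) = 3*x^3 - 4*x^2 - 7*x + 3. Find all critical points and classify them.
f'(x) = 9*x^2 - 8*x - 7

Solve f'(x) = 0:
  9*x^2 - 8*x - 7 = 0 has no rational roots; quadratic formula: x = (8 ± √316)/18.
  ⇒ x = 4/9 - sqrt(79)/9 ≈ -0.5431, 4/9 + sqrt(79)/9 ≈ 1.4320

f''(x) = 18*x - 8
Second-derivative test at each critical point:
  f''(-0.5431) = -17.7764 < 0 → local maximum
  f''(1.4320) = 17.7764 > 0 → local minimum

Critical points: x = 4/9 - sqrt(79)/9 ≈ -0.5431 (local maximum); x = 4/9 + sqrt(79)/9 ≈ 1.4320 (local minimum)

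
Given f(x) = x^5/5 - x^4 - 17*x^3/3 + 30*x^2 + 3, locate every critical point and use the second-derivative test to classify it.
f'(x) = x*(x^3 - 4*x^2 - 17*x + 60)

Solve f'(x) = 0:
  Factor: x^4 - 4*x^3 - 17*x^2 + 60*x = x*(x - 5)*(x - 3)*(x + 4) = 0.
  ⇒ x = -4, 0, 3, 5

f''(x) = 4*x^3 - 12*x^2 - 34*x + 60
Second-derivative test at each critical point:
  f''(-4) = -252 < 0 → local maximum
  f''(0) = 60 > 0 → local minimum
  f''(3) = -42 < 0 → local maximum
  f''(5) = 90 > 0 → local minimum

Critical points: x = -4 (local maximum); x = 0 (local minimum); x = 3 (local maximum); x = 5 (local minimum)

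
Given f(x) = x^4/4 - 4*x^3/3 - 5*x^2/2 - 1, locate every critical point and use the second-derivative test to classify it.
f'(x) = x*(x^2 - 4*x - 5)

Solve f'(x) = 0:
  Factor: x^3 - 4*x^2 - 5*x = x*(x - 5)*(x + 1) = 0.
  ⇒ x = -1, 0, 5

f''(x) = 3*x^2 - 8*x - 5
Second-derivative test at each critical point:
  f''(-1) = 6 > 0 → local minimum
  f''(0) = -5 < 0 → local maximum
  f''(5) = 30 > 0 → local minimum

Critical points: x = -1 (local minimum); x = 0 (local maximum); x = 5 (local minimum)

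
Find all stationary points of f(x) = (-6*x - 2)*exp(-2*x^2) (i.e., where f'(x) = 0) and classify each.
f'(x) = 2*(4*x*(3*x + 1) - 3)*exp(-2*x^2)

Solve f'(x) = 0:
  f'(x) = (24*x^2 + 8*x - 6)·exp(-2*x^2) and exp(-2*x^2) > 0 for every x, so f'(x) = 0 ⇔ 24*x^2 + 8*x - 6 = 0.
  Factor: 24*x^2 + 8*x - 6 = 2*(12*x^2 + 4*x - 3); 12*x^2 + 4*x - 3 = 0 has no rational roots; quadratic formula: x = (-4 ± √160)/24.
  ⇒ x = -sqrt(10)/6 - 1/6 ≈ -0.6937, -1/6 + sqrt(10)/6 ≈ 0.3604

f''(x) = 8*(-12*x^3 - 4*x^2 + 9*x + 1)*exp(-2*x^2)
Second-derivative test at each critical point:
  f''(-0.6937) = -9.6626 < 0 → local maximum
  f''(0.3604) = 19.5112 > 0 → local minimum

Critical points: x = -sqrt(10)/6 - 1/6 ≈ -0.6937 (local maximum); x = -1/6 + sqrt(10)/6 ≈ 0.3604 (local minimum)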